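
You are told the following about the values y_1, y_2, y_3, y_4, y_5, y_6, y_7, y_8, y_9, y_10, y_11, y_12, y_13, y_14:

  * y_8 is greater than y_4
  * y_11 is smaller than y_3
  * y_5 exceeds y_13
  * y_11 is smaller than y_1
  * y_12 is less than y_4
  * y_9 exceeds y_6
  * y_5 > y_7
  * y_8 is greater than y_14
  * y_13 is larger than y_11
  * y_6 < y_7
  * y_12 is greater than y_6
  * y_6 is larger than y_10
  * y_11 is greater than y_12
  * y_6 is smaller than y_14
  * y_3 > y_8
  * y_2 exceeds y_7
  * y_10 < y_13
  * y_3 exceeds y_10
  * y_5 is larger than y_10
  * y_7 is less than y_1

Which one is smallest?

y_10

y_6 is not least since y_10 < y_6; y_14 is not least since y_6 < y_14; y_12 is not least since y_6 < y_12; y_4 is not least since y_12 < y_4; y_8 is not least since y_14 < y_8; y_11 is not least since y_12 < y_11; y_7 is not least since y_6 < y_7; y_1 is not least since y_11 < y_1; y_3 is not least since y_8 < y_3; y_13 is not least since y_10 < y_13; y_9 is not least since y_6 < y_9; y_2 is not least since y_7 < y_2; y_5 is not least since y_7 < y_5.
Only y_10 has nothing below it, so y_10 is the smallest.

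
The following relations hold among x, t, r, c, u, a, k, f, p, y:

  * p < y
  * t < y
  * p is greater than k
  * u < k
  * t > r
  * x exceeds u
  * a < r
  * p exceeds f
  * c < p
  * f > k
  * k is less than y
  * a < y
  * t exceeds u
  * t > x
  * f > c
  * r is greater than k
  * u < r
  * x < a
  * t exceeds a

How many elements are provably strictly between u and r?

3

Chaining upward from u reaches: k, x, a, f, p, t, y.
Chaining downward from r reaches: k, x, a.
Strictly between u and r are those in both lists: k, x, a — 3 elements.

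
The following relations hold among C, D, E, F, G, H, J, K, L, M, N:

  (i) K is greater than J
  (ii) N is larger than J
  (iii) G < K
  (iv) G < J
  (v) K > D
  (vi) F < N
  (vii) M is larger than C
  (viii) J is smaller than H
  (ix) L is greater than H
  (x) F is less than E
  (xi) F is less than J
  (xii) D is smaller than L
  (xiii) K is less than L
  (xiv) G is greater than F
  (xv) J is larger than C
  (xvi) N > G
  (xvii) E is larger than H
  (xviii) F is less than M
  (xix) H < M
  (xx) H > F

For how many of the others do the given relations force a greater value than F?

From F the given relations immediately reach G, J, H, M, N, E.
From those, K, L — 8 in total.
Nothing else is reachable above F; 8 in all.

8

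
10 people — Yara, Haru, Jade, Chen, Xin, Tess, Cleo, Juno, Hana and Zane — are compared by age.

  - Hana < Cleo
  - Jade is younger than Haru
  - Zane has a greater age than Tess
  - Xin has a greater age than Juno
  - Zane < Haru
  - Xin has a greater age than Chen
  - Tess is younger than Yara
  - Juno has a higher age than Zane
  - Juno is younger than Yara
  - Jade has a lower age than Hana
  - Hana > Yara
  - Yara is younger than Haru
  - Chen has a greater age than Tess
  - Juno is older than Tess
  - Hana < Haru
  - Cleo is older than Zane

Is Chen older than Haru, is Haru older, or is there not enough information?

Following every chain through Chen: above Chen we get Xin; below Chen we get Tess.
Haru is not reached, and no chain runs the other way from Haru to Chen.
So the given relations leave the order of Chen and Haru undetermined.

undetermined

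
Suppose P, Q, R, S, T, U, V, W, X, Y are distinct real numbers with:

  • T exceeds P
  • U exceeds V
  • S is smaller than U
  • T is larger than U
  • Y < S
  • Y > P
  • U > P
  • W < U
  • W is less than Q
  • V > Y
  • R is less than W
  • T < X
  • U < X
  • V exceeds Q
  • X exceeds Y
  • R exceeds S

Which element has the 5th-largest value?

Chaining the given pairs: P < Y < S < R < W < Q < V < U < T < X.
The 5th largest is Q.

Q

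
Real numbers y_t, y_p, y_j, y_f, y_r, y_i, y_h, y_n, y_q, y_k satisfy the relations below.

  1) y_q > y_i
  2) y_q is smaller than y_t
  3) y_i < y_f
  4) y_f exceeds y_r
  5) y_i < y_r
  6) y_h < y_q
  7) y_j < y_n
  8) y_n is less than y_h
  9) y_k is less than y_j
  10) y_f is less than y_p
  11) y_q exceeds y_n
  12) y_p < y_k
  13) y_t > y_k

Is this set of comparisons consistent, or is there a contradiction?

Every relation is compatible with y_i < y_r < y_f < y_p < y_k < y_j < y_n < y_h < y_q < y_t; the set is consistent.

consistent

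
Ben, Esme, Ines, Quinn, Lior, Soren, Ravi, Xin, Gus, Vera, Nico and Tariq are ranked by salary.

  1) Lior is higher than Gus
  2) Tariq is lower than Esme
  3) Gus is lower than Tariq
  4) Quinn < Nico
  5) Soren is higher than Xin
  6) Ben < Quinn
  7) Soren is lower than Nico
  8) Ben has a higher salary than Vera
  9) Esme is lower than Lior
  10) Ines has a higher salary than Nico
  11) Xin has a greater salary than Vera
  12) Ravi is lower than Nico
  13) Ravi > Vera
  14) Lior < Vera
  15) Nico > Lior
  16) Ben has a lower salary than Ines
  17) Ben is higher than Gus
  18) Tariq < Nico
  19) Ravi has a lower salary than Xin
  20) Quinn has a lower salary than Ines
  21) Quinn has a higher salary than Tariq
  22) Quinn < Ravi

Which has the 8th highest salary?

Vera

The consecutive relations fix a unique order: Gus < Tariq < Esme < Lior < Vera < Ben < Quinn < Ravi < Xin < Soren < Nico < Ines.
Counting 8 from the largest end gives Vera.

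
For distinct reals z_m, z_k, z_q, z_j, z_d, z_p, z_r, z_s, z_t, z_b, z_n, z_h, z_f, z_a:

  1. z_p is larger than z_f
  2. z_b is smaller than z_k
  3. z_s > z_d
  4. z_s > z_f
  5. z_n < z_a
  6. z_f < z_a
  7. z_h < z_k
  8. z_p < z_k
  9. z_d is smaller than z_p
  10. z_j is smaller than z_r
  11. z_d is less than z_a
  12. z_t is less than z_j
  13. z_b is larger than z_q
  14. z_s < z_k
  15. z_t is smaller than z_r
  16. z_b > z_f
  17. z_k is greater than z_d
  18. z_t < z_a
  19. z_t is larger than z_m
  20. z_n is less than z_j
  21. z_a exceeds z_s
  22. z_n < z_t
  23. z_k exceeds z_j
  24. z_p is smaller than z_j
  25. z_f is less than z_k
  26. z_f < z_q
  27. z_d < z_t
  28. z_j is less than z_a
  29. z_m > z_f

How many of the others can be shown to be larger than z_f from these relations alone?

10

The elements the relations force above z_f are z_p, z_q, z_m, z_b, z_t, z_s, z_j, z_k, z_a, z_r — no chain reaches any other.
That is 10.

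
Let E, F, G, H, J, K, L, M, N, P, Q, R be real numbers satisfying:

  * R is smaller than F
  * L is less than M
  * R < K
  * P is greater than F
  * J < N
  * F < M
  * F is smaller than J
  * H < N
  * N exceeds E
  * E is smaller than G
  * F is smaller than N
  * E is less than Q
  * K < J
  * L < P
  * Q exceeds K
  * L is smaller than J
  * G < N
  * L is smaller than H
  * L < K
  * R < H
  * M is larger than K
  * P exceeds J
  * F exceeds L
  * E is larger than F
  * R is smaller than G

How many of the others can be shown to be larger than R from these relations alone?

10

Directly above R: F, H, K, G.
One step further: E, Q, M, J, N, P (10 so far).
Nothing else is reachable above R; 10 in all.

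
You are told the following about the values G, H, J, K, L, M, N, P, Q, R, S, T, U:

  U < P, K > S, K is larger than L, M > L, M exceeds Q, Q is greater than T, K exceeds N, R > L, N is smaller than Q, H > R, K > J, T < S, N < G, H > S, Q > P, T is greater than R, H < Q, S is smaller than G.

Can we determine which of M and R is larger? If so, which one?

M

Following the relations from R: R < T < S < H < Q < M.
So M is larger.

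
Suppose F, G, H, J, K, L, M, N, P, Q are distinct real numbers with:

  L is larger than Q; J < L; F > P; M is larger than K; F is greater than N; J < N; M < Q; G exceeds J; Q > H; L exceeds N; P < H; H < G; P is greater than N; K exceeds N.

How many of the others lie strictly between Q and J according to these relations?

5

The relations place J below Q. An element lies strictly between them when it is forced above J and also forced below Q.
Above J: {N, P, K, M, H, F, G, L}. Below Q: {N, P, K, M, H}.
Intersection: {N, P, K, M, H} — 5.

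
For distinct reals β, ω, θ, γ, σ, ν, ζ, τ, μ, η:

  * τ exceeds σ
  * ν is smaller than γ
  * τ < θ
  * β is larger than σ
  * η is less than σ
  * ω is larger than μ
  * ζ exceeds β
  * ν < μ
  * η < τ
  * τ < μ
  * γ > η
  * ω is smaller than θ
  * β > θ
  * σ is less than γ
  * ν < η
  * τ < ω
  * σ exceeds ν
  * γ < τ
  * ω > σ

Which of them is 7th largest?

γ

The consecutive relations fix a unique order: ν < η < σ < γ < τ < μ < ω < θ < β < ζ.
Counting 7 from the largest end gives γ.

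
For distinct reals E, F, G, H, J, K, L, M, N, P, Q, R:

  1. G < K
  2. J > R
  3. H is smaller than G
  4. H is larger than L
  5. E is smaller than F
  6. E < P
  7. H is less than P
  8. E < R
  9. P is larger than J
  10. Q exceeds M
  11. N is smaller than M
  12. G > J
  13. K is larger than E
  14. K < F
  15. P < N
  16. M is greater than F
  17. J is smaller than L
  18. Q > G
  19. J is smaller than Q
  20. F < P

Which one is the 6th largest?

K

Piecing the relations together gives one ordering: E < R < J < L < H < G < K < F < P < N < M < Q.
Counting 6 from the largest end gives K.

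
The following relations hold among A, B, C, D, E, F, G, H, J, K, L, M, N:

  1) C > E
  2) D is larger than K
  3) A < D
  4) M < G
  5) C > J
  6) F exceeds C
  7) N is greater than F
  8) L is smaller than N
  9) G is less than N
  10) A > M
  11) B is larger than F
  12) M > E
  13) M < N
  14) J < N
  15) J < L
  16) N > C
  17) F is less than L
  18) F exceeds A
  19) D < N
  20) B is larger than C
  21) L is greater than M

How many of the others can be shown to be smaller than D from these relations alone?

Directly below D: A, K.
One step further: M (3 so far).
One step further: E (4 so far).
Nothing else is reachable below D; 4 in all.

4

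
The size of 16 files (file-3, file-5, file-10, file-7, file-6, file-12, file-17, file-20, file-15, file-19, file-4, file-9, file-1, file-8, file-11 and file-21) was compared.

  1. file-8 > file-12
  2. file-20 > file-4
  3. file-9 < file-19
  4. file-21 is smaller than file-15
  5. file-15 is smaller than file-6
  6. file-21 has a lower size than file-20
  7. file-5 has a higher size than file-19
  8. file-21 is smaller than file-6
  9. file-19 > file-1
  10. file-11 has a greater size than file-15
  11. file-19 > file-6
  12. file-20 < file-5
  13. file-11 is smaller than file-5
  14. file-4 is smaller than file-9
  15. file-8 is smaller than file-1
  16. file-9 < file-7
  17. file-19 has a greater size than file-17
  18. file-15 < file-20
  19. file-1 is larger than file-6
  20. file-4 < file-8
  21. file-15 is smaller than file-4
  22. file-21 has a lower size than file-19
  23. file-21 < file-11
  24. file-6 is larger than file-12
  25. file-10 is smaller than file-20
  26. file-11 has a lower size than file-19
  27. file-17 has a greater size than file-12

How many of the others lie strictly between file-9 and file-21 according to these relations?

2

Chaining upward from file-21 reaches: file-15, file-4, file-7, file-6, file-8, file-1, file-11, file-20, file-19, file-5.
Chaining downward from file-9 reaches: file-15, file-4.
Strictly between file-21 and file-9 are those in both lists: file-15, file-4 — 2 elements.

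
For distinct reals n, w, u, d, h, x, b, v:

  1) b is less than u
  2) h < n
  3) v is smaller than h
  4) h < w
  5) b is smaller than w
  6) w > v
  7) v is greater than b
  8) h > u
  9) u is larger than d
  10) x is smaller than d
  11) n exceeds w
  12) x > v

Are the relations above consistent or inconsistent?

The single ordering b < v < x < d < u < h < w < n satisfies every listed relation, so no contradiction arises.

consistent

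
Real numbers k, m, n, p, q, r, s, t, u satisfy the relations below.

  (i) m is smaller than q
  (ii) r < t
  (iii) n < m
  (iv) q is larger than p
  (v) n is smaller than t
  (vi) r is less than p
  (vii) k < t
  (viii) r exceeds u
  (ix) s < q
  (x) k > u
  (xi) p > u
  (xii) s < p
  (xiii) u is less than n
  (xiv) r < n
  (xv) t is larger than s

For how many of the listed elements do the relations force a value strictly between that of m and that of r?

1

Chaining upward from r reaches: n, t, p, q.
Chaining downward from m reaches: u, n.
Strictly between r and m are those in both lists: n — 1 element.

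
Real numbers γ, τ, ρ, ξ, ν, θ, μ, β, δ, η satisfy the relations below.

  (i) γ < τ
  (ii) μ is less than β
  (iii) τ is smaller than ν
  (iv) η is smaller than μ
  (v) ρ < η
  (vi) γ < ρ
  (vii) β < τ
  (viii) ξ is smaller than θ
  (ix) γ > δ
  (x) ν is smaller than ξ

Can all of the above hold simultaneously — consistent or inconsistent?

The single ordering δ < γ < ρ < η < μ < β < τ < ν < ξ < θ satisfies every listed relation, so no contradiction arises.

consistent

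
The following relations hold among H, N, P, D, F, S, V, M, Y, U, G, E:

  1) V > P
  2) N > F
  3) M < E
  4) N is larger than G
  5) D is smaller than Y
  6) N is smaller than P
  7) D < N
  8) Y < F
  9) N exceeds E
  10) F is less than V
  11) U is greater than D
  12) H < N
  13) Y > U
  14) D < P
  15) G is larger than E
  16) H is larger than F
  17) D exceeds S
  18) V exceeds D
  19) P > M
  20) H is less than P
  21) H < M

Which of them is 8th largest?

Chaining the given pairs: S < D < U < Y < F < H < M < E < G < N < P < V.
The 8th largest is F.

F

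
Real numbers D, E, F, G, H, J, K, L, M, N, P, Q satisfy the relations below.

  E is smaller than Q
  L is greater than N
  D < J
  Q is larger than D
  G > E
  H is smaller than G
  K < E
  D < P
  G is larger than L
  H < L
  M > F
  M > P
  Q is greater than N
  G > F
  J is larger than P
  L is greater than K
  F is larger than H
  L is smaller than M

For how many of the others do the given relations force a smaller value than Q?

4

From Q the given relations immediately reach E, D, N.
From those, K — 4 in total.
No other element is forced below Q by the given relations, so the count is 4.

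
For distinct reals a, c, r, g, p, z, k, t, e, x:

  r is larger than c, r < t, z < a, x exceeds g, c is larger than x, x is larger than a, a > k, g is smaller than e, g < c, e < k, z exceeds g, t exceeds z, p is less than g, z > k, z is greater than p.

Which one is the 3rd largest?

The consecutive relations fix a unique order: p < g < e < k < z < a < x < c < r < t.
The 3rd largest is c.

c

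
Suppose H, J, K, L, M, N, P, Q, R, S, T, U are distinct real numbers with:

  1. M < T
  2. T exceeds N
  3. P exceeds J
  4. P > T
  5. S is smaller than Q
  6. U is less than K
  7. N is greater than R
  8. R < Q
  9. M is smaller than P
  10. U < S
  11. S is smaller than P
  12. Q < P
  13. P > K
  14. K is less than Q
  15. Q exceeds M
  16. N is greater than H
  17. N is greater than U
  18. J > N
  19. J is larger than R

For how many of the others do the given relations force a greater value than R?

Directly above R: N, J, Q.
One step further: T, P (5 so far).
Nothing else is reachable above R; 5 in all.

5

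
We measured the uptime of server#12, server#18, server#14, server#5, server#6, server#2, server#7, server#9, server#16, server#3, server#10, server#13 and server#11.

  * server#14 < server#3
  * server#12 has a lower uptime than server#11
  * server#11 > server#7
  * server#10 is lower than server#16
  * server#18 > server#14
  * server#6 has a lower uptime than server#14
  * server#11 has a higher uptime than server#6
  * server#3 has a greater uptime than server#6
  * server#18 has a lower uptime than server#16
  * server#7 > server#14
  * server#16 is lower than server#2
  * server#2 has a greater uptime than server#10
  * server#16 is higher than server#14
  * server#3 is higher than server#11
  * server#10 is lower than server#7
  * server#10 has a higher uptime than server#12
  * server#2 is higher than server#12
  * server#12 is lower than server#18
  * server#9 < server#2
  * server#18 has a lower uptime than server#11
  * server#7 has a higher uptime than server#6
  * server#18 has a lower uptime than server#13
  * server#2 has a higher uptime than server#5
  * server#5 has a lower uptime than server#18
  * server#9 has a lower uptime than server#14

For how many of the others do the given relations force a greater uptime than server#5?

The elements the relations force above server#5 are server#18, server#16, server#11, server#13, server#2, server#3 — no chain reaches any other.
That is 6.

6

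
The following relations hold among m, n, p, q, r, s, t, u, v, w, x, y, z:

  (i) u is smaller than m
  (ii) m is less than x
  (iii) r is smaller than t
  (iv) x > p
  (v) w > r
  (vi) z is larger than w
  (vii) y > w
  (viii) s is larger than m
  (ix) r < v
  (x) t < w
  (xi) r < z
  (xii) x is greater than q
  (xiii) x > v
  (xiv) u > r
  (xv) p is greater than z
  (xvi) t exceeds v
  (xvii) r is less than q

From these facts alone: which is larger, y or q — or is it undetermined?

undetermined

Following every chain through y: below y we get r, v, t, w.
q is not reached, and no chain runs the other way from q to y.
So the given relations leave the order of y and q undetermined.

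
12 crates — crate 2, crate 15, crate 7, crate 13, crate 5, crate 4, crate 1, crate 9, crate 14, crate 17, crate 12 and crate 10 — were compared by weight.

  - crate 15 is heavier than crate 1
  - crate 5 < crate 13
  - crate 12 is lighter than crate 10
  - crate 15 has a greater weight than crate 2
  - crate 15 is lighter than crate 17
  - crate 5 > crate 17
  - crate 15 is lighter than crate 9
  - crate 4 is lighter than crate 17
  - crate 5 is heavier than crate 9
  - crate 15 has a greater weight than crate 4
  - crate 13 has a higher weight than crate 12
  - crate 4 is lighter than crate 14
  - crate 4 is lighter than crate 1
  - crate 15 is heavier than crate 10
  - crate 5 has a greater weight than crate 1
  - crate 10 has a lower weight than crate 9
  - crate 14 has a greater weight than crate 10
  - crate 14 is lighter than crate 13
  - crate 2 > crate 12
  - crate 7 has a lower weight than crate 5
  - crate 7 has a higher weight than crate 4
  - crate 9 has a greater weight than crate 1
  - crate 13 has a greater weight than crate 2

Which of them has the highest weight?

Chaining downward from crate 13: directly below it, crate 12, crate 2, crate 14, crate 5; then crate 4, crate 1, crate 10, crate 7, crate 9, crate 17; then crate 15.
That covers every other element, and nothing is given above crate 13, so crate 13 is the highest weight.

crate 13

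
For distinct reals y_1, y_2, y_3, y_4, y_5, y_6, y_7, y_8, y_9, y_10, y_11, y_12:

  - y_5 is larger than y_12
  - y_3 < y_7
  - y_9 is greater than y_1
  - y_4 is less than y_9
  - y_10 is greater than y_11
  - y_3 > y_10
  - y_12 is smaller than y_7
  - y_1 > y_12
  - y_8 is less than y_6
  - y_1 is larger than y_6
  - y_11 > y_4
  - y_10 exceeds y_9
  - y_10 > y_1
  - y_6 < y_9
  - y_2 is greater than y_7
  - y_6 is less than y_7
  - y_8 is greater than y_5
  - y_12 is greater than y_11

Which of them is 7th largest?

Piecing the relations together gives one ordering: y_4 < y_11 < y_12 < y_5 < y_8 < y_6 < y_1 < y_9 < y_10 < y_3 < y_7 < y_2.
Counting 7 from the largest end gives y_6.

y_6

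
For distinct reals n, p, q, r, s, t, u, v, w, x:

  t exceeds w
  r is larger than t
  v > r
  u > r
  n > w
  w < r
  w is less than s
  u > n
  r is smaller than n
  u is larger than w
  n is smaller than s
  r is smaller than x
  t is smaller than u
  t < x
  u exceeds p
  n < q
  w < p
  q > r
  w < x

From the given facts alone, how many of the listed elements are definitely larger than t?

Directly above t: r, x, u.
One step further: n, q, v (6 so far).
One step further: s (7 so far).
Nothing else is reachable above t; 7 in all.

7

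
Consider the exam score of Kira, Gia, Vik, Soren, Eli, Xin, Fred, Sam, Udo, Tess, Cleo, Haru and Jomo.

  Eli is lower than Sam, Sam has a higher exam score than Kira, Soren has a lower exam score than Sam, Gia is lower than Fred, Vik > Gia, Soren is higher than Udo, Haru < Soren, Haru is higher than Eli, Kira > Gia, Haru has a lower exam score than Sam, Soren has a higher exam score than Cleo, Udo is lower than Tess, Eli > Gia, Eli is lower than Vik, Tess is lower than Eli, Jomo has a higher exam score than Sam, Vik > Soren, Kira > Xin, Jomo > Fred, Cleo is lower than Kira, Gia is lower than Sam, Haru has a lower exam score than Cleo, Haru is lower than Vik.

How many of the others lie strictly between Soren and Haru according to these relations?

Chaining upward from Haru reaches: Cleo, Kira, Vik, Sam, Jomo.
Chaining downward from Soren reaches: Udo, Gia, Tess, Eli, Cleo.
Strictly between Haru and Soren are those in both lists: Cleo — 1 element.

1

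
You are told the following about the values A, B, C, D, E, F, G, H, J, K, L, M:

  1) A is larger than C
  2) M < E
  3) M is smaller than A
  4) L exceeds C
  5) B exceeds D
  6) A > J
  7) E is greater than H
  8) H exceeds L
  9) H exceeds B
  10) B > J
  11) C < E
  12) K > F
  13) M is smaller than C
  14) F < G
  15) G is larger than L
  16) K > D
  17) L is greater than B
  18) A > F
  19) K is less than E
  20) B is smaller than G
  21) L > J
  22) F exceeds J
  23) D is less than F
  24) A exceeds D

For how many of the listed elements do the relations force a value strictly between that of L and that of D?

1

The relations place D below L. An element lies strictly between them when it is forced above D and also forced below L.
Above D: {B, F, A, H, K, G, E}. Below L: {J, M, C, B}.
Intersection: {B} — 1.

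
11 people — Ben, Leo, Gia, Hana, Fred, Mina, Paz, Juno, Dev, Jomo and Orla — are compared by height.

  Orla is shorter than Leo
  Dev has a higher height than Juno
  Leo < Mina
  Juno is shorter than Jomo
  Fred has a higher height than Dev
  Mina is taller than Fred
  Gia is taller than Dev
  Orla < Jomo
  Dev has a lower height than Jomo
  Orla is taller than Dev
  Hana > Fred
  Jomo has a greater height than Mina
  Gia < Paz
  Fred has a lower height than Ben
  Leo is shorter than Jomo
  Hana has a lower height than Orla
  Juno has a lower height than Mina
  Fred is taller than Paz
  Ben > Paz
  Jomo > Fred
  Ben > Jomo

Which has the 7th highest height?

Fred

The consecutive relations fix a unique order: Juno < Dev < Gia < Paz < Fred < Hana < Orla < Leo < Mina < Jomo < Ben.
Counting 7 from the largest end gives Fred.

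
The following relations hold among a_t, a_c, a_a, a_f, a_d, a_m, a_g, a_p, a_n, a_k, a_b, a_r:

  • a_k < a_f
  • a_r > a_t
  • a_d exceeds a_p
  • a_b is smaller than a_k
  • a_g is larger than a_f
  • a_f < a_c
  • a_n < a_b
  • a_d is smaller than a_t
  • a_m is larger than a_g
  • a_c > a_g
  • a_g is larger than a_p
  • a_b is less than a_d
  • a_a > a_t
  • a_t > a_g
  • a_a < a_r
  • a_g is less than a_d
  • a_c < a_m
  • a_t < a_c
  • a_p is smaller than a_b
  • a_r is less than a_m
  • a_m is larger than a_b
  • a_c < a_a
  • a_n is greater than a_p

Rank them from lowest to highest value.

a_p < a_n < a_b < a_k < a_f < a_g < a_d < a_t < a_c < a_a < a_r < a_m

Each adjacent pair is fixed by a given relation: a_p < a_n; a_n < a_b; a_b < a_k; a_k < a_f; a_f < a_g; a_g < a_d; a_d < a_t; a_t < a_c; a_c < a_a; a_a < a_r; a_r < a_m. Chaining them end to end gives the full order.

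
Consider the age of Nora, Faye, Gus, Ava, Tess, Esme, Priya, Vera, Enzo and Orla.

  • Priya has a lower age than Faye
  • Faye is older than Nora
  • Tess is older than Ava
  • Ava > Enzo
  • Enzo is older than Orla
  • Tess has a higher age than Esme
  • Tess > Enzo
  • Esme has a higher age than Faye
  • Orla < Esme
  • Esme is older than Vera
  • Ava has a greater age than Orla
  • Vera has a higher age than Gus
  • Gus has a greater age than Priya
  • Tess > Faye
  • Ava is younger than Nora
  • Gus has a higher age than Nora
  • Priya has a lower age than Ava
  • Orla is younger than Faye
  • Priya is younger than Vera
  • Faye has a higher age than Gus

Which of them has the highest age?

Orla is not greatest since Orla < Enzo; Priya is not greatest since Priya < Vera; Enzo is not greatest since Enzo < Ava; Ava is not greatest since Ava < Nora; Nora is not greatest since Nora < Gus; Gus is not greatest since Gus < Faye; Vera is not greatest since Vera < Esme; Faye is not greatest since Faye < Tess; Esme is not greatest since Esme < Tess.
Only Tess has nothing above it, so Tess is the highest age.

Tess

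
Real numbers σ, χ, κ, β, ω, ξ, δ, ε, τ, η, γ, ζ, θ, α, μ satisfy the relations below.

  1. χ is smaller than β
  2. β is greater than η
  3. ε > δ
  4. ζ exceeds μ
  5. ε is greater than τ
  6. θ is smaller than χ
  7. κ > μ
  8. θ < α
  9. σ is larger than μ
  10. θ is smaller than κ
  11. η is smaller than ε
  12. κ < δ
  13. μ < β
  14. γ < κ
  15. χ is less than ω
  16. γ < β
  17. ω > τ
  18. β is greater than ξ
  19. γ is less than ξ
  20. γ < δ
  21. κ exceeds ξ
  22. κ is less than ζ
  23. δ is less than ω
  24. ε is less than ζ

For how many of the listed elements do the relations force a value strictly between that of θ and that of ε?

Chaining upward from θ reaches: α, κ, χ, δ, ζ, β, ω.
Chaining downward from ε reaches: μ, γ, ξ, κ, η, τ, δ.
Strictly between θ and ε are those in both lists: κ, δ — 2 elements.

2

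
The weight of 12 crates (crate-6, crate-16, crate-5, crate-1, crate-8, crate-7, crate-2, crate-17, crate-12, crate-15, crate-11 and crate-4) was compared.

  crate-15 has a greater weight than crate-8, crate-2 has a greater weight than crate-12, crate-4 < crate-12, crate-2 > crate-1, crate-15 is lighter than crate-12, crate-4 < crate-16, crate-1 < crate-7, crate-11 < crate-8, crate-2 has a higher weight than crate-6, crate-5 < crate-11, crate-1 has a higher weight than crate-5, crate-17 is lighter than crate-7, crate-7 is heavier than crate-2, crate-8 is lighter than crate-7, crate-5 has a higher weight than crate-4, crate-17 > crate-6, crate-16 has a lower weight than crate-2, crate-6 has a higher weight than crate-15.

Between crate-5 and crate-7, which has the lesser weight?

crate-5

crate-5 < crate-11 and crate-11 < crate-8 give crate-5 < crate-8.
With crate-8 < crate-15: crate-5 < crate-11 < crate-8 < crate-15.
With crate-15 < crate-6: crate-5 < crate-11 < crate-8 < crate-15 < crate-6.
With crate-6 < crate-2: crate-5 < crate-11 < crate-8 < crate-15 < crate-6 < crate-2.
With crate-2 < crate-7: crate-5 < crate-11 < crate-8 < crate-15 < crate-6 < crate-2 < crate-7.
So crate-5 < crate-7; crate-5 is the lighter of the two.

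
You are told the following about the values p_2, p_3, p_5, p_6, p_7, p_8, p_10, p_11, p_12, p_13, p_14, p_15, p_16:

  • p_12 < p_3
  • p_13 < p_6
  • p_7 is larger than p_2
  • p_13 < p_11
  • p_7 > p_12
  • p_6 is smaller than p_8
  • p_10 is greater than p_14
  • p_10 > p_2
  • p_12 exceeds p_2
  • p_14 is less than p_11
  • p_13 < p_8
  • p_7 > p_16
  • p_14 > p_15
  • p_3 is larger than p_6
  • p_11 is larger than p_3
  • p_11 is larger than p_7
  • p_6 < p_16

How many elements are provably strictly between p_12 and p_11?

2

Chaining upward from p_12 reaches: p_3, p_7.
Chaining downward from p_11 reaches: p_15, p_2, p_14, p_13, p_6, p_16, p_3, p_7.
Strictly between p_12 and p_11 are those in both lists: p_3, p_7 — 2 elements.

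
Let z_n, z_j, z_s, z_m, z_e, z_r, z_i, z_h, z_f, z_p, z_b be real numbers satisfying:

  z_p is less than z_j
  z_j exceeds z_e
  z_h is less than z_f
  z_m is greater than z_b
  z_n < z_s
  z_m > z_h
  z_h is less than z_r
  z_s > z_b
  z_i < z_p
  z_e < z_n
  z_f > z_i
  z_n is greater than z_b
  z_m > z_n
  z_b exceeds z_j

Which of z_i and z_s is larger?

The relevant relations are z_i < z_p; z_p < z_j; z_j < z_b; z_b < z_n; z_n < z_s.
Together: z_i < z_p < z_j < z_b < z_n < z_s.
So z_i < z_s; z_s is the larger of the two.

z_s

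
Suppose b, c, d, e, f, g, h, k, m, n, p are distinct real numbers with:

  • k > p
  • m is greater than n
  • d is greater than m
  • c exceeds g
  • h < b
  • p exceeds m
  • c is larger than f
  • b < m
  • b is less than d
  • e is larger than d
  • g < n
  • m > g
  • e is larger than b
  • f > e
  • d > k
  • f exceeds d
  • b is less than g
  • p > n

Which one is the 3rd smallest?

g

Chaining the given pairs: h < b < g < n < m < p < k < d < e < f < c.
The 3rd smallest is g.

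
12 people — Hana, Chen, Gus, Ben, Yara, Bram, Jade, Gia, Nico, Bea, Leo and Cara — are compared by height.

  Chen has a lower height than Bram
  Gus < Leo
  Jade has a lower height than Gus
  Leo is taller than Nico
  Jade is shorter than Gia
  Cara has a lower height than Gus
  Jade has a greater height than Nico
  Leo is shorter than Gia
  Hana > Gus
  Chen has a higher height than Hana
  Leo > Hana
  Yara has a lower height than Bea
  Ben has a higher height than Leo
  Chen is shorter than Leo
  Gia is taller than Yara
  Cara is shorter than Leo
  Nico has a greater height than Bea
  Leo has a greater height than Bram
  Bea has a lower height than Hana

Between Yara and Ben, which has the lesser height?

Link the given pairs in sequence: Yara < Bea; Bea < Nico; Nico < Jade; Jade < Gus; Gus < Hana; Hana < Chen; Chen < Bram; Bram < Leo; Leo < Ben.
Chaining these gives Yara < Bea < Nico < Jade < Gus < Hana < Chen < Bram < Leo < Ben.
So Yara < Ben; Yara is the shorter of the two.

Yara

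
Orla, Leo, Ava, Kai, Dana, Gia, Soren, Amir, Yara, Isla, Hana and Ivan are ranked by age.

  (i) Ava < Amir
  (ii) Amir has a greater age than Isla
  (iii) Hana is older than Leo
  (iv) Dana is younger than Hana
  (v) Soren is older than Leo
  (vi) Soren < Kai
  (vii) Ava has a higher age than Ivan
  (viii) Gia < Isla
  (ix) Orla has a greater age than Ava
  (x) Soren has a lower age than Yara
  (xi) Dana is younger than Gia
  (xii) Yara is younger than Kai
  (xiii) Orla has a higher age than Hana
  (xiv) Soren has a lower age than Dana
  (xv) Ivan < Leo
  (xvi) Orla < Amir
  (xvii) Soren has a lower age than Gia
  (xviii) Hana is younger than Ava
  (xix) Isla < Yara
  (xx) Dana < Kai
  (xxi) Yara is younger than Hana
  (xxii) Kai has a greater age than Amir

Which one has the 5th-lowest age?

Chaining the given pairs: Ivan < Leo < Soren < Dana < Gia < Isla < Yara < Hana < Ava < Orla < Amir < Kai.
The 5th smallest is Gia.

Gia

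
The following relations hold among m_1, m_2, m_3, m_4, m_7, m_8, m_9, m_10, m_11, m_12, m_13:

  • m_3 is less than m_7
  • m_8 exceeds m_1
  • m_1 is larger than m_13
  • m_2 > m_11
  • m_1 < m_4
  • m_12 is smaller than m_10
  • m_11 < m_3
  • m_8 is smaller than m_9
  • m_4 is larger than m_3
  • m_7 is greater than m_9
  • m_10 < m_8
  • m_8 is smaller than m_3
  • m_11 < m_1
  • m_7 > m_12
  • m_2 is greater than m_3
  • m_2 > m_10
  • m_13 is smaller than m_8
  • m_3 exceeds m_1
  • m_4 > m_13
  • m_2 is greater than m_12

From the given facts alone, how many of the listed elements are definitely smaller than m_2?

The elements the relations force below m_2 are m_11, m_12, m_13, m_10, m_1, m_8, m_3 — no chain reaches any other.
That is 7.

7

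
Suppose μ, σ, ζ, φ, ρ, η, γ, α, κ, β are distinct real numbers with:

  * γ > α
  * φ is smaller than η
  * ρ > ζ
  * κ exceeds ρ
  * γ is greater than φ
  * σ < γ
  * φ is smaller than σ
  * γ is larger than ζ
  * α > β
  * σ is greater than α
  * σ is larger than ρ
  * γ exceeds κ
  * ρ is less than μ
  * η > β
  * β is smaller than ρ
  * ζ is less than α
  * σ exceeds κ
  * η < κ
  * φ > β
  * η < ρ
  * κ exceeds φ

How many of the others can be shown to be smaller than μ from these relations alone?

5

The elements the relations force below μ are β, ζ, φ, η, ρ — no chain reaches any other.
That is 5.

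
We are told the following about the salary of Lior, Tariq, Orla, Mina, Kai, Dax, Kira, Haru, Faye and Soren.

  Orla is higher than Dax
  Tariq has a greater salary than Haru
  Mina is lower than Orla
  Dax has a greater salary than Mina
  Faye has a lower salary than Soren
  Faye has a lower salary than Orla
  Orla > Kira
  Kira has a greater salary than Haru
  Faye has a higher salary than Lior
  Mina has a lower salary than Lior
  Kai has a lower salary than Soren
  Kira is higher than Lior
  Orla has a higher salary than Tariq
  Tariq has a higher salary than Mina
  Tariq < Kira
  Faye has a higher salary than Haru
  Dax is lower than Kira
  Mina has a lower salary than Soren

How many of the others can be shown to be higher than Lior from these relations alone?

Directly above Lior: Faye, Kira.
One step further: Soren, Orla (4 so far).
Nothing else is reachable above Lior; 4 in all.

4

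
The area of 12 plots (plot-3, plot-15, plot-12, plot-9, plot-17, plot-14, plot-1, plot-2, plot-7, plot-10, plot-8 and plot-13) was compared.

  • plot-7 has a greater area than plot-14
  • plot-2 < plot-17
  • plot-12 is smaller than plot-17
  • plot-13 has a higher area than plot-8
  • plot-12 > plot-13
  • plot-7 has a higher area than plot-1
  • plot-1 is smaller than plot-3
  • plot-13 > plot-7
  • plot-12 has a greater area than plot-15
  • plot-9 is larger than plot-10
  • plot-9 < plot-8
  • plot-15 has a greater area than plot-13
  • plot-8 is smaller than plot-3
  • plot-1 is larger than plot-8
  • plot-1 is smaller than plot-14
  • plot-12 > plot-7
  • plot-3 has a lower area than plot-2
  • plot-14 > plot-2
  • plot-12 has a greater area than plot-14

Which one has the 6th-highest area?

Chaining the given pairs: plot-10 < plot-9 < plot-8 < plot-1 < plot-3 < plot-2 < plot-14 < plot-7 < plot-13 < plot-15 < plot-12 < plot-17.
The 6th largest is plot-14.

plot-14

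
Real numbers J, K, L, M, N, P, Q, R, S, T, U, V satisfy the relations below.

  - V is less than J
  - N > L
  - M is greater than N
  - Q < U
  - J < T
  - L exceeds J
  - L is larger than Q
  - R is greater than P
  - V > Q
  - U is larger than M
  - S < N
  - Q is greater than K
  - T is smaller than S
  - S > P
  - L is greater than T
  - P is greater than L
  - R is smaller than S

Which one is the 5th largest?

The consecutive relations fix a unique order: K < Q < V < J < T < L < P < R < S < N < M < U.
The 5th largest is R.

R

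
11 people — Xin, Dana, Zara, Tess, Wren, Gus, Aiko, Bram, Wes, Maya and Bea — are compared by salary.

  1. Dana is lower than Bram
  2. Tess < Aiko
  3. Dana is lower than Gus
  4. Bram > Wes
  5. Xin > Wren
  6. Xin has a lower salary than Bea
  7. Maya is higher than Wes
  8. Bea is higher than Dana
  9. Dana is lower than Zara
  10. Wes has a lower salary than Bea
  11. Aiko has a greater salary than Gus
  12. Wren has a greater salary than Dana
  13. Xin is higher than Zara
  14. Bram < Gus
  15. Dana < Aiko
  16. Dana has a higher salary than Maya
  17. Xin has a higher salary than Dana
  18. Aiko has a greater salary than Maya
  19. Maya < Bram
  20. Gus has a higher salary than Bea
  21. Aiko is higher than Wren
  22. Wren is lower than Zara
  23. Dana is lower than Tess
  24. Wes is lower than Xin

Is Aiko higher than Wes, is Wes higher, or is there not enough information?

Aiko

Link the given pairs in sequence: Wes < Maya; Maya < Dana; Dana < Wren; Wren < Zara; Zara < Xin; Xin < Bea; Bea < Gus; Gus < Aiko.
Together: Wes < Maya < Dana < Wren < Zara < Xin < Bea < Gus < Aiko.
So Aiko is higher.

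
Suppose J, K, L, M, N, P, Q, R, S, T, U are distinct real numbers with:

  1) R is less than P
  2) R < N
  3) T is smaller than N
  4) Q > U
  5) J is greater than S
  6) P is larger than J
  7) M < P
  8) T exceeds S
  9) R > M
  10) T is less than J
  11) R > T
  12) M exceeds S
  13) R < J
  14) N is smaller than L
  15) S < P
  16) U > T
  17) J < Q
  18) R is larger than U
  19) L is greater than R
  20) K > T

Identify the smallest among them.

S

Chaining upward from S: directly above it, T, M, J, P; then U, R, N, Q, K; then L.
That covers every other element, and nothing is given below S, so S is the smallest.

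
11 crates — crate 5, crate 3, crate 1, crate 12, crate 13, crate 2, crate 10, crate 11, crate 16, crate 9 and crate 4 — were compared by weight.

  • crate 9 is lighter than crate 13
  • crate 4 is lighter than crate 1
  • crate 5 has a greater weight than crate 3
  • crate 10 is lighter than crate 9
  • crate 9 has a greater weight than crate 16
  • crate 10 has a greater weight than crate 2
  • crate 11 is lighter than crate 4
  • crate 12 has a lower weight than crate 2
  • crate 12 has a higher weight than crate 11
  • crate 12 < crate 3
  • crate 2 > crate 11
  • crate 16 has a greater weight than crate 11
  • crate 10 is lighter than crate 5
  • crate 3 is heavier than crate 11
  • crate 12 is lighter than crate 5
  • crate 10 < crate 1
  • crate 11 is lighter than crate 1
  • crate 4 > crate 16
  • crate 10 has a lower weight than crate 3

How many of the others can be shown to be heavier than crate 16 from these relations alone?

The elements the relations force above crate 16 are crate 4, crate 9, crate 1, crate 13 — no chain reaches any other.
That is 4.

4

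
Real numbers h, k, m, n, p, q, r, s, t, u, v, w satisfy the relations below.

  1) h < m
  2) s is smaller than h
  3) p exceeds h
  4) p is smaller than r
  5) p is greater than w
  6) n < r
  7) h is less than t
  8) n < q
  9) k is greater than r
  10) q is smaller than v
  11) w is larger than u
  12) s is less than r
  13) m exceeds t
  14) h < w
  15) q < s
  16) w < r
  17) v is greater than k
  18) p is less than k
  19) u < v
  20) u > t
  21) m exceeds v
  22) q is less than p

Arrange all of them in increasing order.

The consecutive links are each given: n < q; q < s; s < h; h < t; t < u; u < w; w < p; p < r; r < k; k < v; v < m.

n < q < s < h < t < u < w < p < r < k < v < m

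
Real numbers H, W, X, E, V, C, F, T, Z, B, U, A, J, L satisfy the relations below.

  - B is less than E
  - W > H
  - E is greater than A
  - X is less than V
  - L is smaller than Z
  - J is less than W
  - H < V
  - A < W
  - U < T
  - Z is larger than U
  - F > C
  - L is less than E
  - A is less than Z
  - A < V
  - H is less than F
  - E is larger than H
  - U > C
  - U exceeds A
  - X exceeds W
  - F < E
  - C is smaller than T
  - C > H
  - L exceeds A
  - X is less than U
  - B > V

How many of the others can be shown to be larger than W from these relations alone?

Directly above W: X.
One step further: U, V (3 so far).
One step further: T, B, Z (6 so far).
One step further: E (7 so far).
No other element is forced above W by the given relations, so the count is 7.

7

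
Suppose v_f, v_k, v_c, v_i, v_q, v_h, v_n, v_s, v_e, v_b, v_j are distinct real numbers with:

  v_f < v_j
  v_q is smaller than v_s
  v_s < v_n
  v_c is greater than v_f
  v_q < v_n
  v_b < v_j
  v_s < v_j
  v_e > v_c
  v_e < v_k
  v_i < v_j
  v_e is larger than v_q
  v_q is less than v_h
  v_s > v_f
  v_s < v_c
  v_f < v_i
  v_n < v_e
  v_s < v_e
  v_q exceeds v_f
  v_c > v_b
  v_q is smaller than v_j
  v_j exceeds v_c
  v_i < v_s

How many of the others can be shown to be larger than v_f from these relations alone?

9

The elements the relations force above v_f are v_q, v_i, v_s, v_n, v_h, v_c, v_e, v_k, v_j — no chain reaches any other.
That is 9.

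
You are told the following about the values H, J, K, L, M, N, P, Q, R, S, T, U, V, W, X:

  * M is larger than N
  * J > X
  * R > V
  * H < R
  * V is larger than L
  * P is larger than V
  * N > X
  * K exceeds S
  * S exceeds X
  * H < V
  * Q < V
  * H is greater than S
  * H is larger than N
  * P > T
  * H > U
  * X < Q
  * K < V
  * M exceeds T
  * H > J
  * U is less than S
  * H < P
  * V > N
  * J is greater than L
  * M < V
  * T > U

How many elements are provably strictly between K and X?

1

The relations place X below K. An element lies strictly between them when it is forced above X and also forced below K.
Above X: {N, S, J, H, Q, M, V, R, P}. Below K: {U, S}.
Intersection: {S} — 1.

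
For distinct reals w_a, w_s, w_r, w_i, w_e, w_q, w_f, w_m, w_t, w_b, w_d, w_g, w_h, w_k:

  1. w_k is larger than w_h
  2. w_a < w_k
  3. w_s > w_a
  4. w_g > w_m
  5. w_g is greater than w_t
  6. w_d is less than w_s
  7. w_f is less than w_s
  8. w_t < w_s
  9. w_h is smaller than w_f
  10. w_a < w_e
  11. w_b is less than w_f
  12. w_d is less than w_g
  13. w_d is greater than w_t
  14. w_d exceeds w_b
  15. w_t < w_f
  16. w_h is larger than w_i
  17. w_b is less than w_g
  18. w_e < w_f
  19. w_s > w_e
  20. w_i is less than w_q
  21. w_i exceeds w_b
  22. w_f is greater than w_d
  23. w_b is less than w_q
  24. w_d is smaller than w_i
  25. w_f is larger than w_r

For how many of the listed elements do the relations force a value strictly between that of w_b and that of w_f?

3

The relations place w_b below w_f. An element lies strictly between them when it is forced above w_b and also forced below w_f.
Above w_b: {w_d, w_i, w_h, w_g, w_q, w_k, w_s}. Below w_f: {w_t, w_d, w_i, w_r, w_a, w_h, w_e}.
Intersection: {w_d, w_i, w_h} — 3.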